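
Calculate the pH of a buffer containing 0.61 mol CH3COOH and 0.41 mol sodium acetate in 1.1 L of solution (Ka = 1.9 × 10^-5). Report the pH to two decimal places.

pKa = −log(1.9 × 10^-5) = 4.721
Using pH = pKa + log([base]/[acid]) with [base]/[acid] = 0.41/0.61:
pH = 4.721 + (-0.173) = 4.55

pH = 4.55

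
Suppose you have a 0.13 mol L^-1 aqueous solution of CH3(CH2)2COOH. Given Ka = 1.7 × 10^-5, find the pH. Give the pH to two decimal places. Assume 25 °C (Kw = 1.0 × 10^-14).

CH3(CH2)2COOH ⇌ CH3(CH2)2COO- + H+
From the ICE table, Ka = [H+]²/(0.13 − [H+]) = 1.7 × 10^-5.
Assume [H+] ≪ 0.13: [H+] ≈ √(1.7 × 10^-5 × 0.13) = 1.49 × 10^-3 M
pH = −log(1.49 × 10^-3) = 2.83

pH = 2.83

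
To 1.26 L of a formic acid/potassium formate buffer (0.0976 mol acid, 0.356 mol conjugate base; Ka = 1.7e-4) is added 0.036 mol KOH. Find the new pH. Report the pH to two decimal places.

OH- converts HCOOH to HCOO-: HCOOH → 0.0616 mol, HCOO- → 0.392 mol.
pKa = −log(1.7 × 10^-4) = 3.770
Henderson–Hasselbalch with mole ratio 0.392/0.0616: pH = 3.770 + (+0.804)

pH = 4.57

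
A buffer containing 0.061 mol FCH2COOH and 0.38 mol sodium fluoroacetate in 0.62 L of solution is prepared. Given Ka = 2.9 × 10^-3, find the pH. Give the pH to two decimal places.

pKa = −log(2.9 × 10^-3) = 2.538
Henderson–Hasselbalch: pH = pKa + log([FCH2COO-]/[FCH2COOH]) = 2.538 + log(0.38/0.061)
pH = 2.538 + (+0.794) = 3.33

pH = 3.33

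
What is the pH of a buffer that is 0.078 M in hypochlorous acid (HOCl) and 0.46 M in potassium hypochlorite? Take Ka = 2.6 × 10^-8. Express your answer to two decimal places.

pKa = −log(2.6 × 10^-8) = 7.585
Using pH = pKa + log([base]/[acid]) with [base]/[acid] = 0.46/0.078:
pH = 7.585 + (+0.771) = 8.36

pH = 8.36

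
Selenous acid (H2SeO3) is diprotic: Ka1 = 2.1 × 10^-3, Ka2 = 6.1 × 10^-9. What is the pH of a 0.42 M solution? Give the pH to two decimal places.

Ka1 ≫ Ka2, so treat the first dissociation as the only significant source of H+.
Ka1 = x²/(0.42 − x) = 2.1 × 10^-3
Solving the quadratic: x = (−Ka1 + √(Ka1² + 4·Ka1·C₀))/2 = 2.87 × 10^-2 M
pH = −log(2.87 × 10^-2) = 1.54

pH = 1.54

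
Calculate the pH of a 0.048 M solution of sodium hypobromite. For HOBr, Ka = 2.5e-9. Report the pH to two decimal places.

pH = 10.64

OBr- is the conjugate base of the weak acid HOBr.
Kb = Kw/Ka = 1.0×10^-14 / 2.5 × 10^-9 = 4.00 × 10^-6
Kb = [OH-]²/(0.048 − [OH-]) = 4.00 × 10^-6
Assume [OH-] ≪ 0.048: [OH-] ≈ √(4.00 × 10^-6 × 0.048) = 4.38 × 10^-4 M
Check: 0.91% ionized — well under 5%, approximation valid.
pOH = −log(4.38 × 10^-4) = 3.36; pH = 14.00 − 3.36 = 10.64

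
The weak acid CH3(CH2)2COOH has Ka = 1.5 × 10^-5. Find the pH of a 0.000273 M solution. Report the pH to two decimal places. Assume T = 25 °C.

pH = 4.24

CH3(CH2)2COOH ⇌ CH3(CH2)2COO- + H+
Let x = [H+] at equilibrium. Ka = x²/(0.000273 − x).
The 5% rule fails; solving x² + Ka·x − Ka·C₀ = 0 exactly:
x = [−1.5e-05 + √(1.5e-05² + 1.64e-08)]/2 = 5.69 × 10^-5 M
pH = −log[H+] = −log(5.69 × 10^-5) = 4.24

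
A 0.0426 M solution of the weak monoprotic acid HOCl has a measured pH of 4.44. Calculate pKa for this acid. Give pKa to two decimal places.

pKa = 7.51

[H+] = 10^(-4.44) = 3.63 × 10^-5 M
At equilibrium [HA] = 0.0426 − 3.63 × 10^-5 = 4.26 × 10^-2 M
Ka = [H+][A-]/[HA] = (3.63 × 10^-5)² / 4.26 × 10^-2 = 3.09 × 10^-8
pKa = -log(3.09 × 10^-8) = 7.51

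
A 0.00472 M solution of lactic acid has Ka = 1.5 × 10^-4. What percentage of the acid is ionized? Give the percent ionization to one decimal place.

CH3CH(OH)COOH ⇌ CH3CH(OH)COO- + H+; let x = [H+] at equilibrium.
Ka = x²/(C₀ − x); solving the quadratic gives x = 7.70 × 10^-4 M.
% ionization = x/C₀ × 100% = 7.70 × 10^-4/0.00472 × 100% = 16.3%

16.3%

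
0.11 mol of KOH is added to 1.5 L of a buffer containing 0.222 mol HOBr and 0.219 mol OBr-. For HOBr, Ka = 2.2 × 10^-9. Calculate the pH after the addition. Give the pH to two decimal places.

pH = 9.13

After neutralization: n(HOBr) = 0.112 mol, n(OBr-) = 0.329 mol.
pKa = −log(2.2 × 10^-9) = 8.658
pH = pKa + log([A⁻]/[HA]) = 8.658 + log(0.329/0.112) = 8.658 +0.468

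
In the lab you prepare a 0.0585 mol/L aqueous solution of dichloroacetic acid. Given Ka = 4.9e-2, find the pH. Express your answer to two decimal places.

Cl2CHCOOH ⇌ Cl2CHCOO- + H+
From the ICE table, Ka = [H+]²/(0.0585 − [H+]) = 4.9 × 10^-2.
The 5% rule fails; solving [H+]² + Ka·[H+] − Ka·C₀ = 0 exactly:
[H+] = (−Ka + √(Ka² + 4·Ka·C₀))/2 = 3.44 × 10^-2 M
pH = −log[H+] = −log(3.44 × 10^-2) = 1.46

pH = 1.46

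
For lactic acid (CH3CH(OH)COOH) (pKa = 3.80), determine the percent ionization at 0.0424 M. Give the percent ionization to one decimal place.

5.9%

CH3CH(OH)COOH ⇌ CH3CH(OH)COO- + H+; let x = [H+] at equilibrium.
Ka = 10^(−3.80) = 1.58 × 10^-4
Solve x² + 0.000158x − 6.7e-06 = 0 → x = 2.51 × 10^-3 M
% ionization = x/C₀ × 100% = 2.51 × 10^-3/0.0424 × 100% = 5.9%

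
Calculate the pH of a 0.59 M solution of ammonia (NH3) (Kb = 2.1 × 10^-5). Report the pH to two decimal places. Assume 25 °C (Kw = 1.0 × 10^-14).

pH = 11.55

NH3 + H2O ⇌ NH4+ + OH-
From the ICE table, Kb = x²/(0.59 − x) = 2.1 × 10^-5.
Assume x ≪ 0.59: x ≈ √(2.1 × 10^-5 × 0.59) = 3.52 × 10^-3 M
Check: 0.6% ionized — well under 5%, approximation valid.
pOH = 2.45, so pH = 14.00 − pOH = 11.55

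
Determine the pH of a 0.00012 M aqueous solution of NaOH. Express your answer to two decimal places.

pH = 10.08

NaOH is a strong base; [OH-] = 0.00012 M.
pOH = -log(0.00012) = 3.92
pH = 14.00 - 3.92 = 10.08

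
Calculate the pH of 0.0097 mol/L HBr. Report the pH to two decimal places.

pH = 2.01

HBr is a strong acid and dissociates completely, so [H+] = 0.0097 M.
pH = -log(0.0097) = 2.01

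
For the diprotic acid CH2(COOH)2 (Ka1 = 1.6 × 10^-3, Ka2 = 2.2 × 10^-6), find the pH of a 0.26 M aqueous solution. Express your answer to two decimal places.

pH = 1.71

Ka1 ≫ Ka2, so treat the first dissociation as the only significant source of H+.
Ka1 = x²/(0.26 − x) = 1.6 × 10^-3
Solving the quadratic: x = (−Ka1 + √(Ka1² + 4·Ka1·C₀))/2 = 1.96 × 10^-2 M
pH = −log(1.96 × 10^-2) = 1.71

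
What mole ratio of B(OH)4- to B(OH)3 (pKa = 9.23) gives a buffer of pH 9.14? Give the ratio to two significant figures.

pH = pKa + log(r) ⇒ log(r) = 9.14 − 9.23 = -0.09
r = [B(OH)4-]/[B(OH)3] = 10^(-0.09) = 0.813

ratio = 0.81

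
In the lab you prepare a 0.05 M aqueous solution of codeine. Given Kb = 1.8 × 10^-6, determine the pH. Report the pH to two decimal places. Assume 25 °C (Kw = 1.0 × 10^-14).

pH = 10.48

C18H21NO3 + H2O ⇌ C18H22NO3+ + OH-
From the ICE table, Kb = [OH-]²/(0.05 − [OH-]) = 1.8 × 10^-6.
Neglecting [OH-] in the denominator: [OH-] = √(1.8 × 10^-6 × 0.05) = 3.00 × 10^-4 M
([OH-]/C₀ = 0.6% < 5%, so the approximation holds.)
pOH = 3.52, so pH = 14.00 − pOH = 10.48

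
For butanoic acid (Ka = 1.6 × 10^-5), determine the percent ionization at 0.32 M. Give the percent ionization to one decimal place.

CH3(CH2)2COOH ⇌ CH3(CH2)2COO- + H+; let x = [H+] at equilibrium.
x ≈ √(Ka·C₀) = √(1.6 × 10^-5 × 0.32) = 2.26 × 10^-3 M
% ionization = x/C₀ × 100% = 2.26 × 10^-3/0.32 × 100% = 0.7%

0.7%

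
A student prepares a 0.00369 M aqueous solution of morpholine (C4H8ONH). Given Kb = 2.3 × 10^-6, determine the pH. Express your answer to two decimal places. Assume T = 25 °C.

C4H8ONH + H2O ⇌ C4H8ONH2+ + OH-
Kb = [OH-]²/(0.00369 − [OH-]) = 2.3 × 10^-6
Assume [OH-] ≪ 0.00369: [OH-] ≈ √(2.3 × 10^-6 × 0.00369) = 9.21 × 10^-5 M
pOH = −log(9.21 × 10^-5) = 4.04; pH = 14.00 − 4.04 = 9.96

pH = 9.96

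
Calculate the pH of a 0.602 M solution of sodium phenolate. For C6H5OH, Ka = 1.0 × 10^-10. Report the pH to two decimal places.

C6H5O- is the conjugate base of the weak acid C6H5OH.
Kb = Kw/Ka = 1.0×10^-14 / 1.0 × 10^-10 = 1.00 × 10^-4
Kb = [OH-]²/(0.602 − [OH-]) = 1.00 × 10^-4
Since Kb ≪ C₀, [OH-] ≈ √(Kb·C₀) = 7.76 × 10^-3 M.
([OH-]/C₀ = 1.3% < 5%, so the approximation holds.)
pOH = −log(7.76 × 10^-3) = 2.11; pH = 14.00 − 2.11 = 11.89

pH = 11.89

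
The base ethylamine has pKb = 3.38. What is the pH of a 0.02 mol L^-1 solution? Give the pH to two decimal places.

C2H5NH2 + H2O ⇌ C2H5NH3+ + OH-
Kb = 10^(−3.38) = 4.17 × 10^-4
Kb = [OH-]²/(0.02 − [OH-]) = 4.17 × 10^-4
The 5% rule fails; solving [OH-]² + Kb·[OH-] − Kb·C₀ = 0 exactly:
[OH-] = (−Kb + √(Kb² + 4·Kb·C₀))/2 = 2.69 × 10^-3 M
pOH = −log(2.69 × 10^-3) = 2.57; pH = 14.00 − 2.57 = 11.43

pH = 11.43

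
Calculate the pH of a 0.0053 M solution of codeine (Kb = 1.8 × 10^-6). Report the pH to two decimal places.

pH = 9.99

C18H21NO3 + H2O ⇌ C18H22NO3+ + OH-
Kb = x²/(0.0053 − x) = 1.8 × 10^-6
Neglecting x in the denominator: x = √(1.8 × 10^-6 × 0.0053) = 9.77 × 10^-5 M
Check: 1.8% ionized — well under 5%, approximation valid.
pOH = −log(9.77 × 10^-5) = 4.01; pH = 14.00 − 4.01 = 9.99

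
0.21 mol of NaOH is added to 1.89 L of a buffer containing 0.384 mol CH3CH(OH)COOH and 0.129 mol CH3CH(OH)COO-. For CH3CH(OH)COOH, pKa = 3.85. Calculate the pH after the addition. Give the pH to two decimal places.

pH = 4.14

After neutralization: n(CH3CH(OH)COOH) = 0.174 mol, n(CH3CH(OH)COO-) = 0.339 mol.
Henderson–Hasselbalch with mole ratio 0.339/0.174: pH = 3.85 + (+0.290)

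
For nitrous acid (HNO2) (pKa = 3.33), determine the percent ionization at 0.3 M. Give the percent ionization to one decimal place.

HNO2 ⇌ NO2- + H+; let x = [H+] at equilibrium.
Ka = 10^(−3.33) = 4.68 × 10^-4
x ≈ √(Ka·C₀) = √(4.68 × 10^-4 × 0.3) = 1.18 × 10^-2 M
Fraction ionized = 1.18 × 10^-2 / 0.3 = 0.0393 → 3.9%

3.9%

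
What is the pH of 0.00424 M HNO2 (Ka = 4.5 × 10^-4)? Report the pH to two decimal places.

HNO2 ⇌ NO2- + H+
From the ICE table, Ka = [H+]²/(0.00424 − [H+]) = 4.5 × 10^-4.
Here C₀/Ka ≈ 9.42, so the small-[H+] approximation fails. Use the quadratic:
[H+] = (−Ka + √(Ka² + 4·Ka·C₀))/2 = 1.17 × 10^-3 M
pH = −log(1.17 × 10^-3) = 2.93

pH = 2.93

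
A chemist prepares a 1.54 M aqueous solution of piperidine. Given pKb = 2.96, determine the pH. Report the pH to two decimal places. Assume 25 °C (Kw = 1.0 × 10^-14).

C5H10NH + H2O ⇌ C5H10NH2+ + OH-
Kb = 10^(−2.96) = 1.10 × 10^-3
From the ICE table, Kb = x²/(1.54 − x) = 1.10 × 10^-3.
Neglecting x in the denominator: x = √(1.10 × 10^-3 × 1.54) = 4.12 × 10^-2 M
pOH = −log(4.12 × 10^-2) = 1.39; pH = 14.00 − 1.39 = 12.61

pH = 12.61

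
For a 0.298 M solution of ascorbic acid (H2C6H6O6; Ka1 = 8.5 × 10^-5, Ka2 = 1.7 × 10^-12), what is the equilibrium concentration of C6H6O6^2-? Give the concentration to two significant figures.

1.7 × 10^-12 M

First ionization gives [H+] ≈ [HC6H6O6-] = 5.03 × 10^-3 M.
Second step: Ka2 = [H+][C6H6O6^2-]/[HC6H6O6-] ≈ [C6H6O6^2-] (since [H+] ≈ [HC6H6O6-]).
So [C6H6O6^2-] ≈ Ka2.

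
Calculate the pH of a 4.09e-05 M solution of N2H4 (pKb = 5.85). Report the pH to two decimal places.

N2H4 + H2O ⇌ N2H5+ + OH-
Kb = 10^(−5.85) = 1.41 × 10^-6
Kb = x²/(4.09e-05 − x) = 1.41 × 10^-6
The 5% rule fails; solving x² + Kb·x − Kb·C₀ = 0 exactly:
x = (−Kb + √(Kb² + 4·Kb·C₀))/2 = 6.92 × 10^-6 M
pOH = 5.16, so pH = 14.00 − pOH = 8.84

pH = 8.84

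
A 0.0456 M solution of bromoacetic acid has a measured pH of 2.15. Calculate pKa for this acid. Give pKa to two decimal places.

[H+] = 10^(-2.15) = 7.08 × 10^-3 M
At equilibrium [HA] = 0.0456 − 7.08 × 10^-3 = 3.85 × 10^-2 M
Ka = [H+][A-]/[HA] = (7.08 × 10^-3)² / 3.85 × 10^-2 = 1.30 × 10^-3
pKa = -log(1.30 × 10^-3) = 2.89

pKa = 2.89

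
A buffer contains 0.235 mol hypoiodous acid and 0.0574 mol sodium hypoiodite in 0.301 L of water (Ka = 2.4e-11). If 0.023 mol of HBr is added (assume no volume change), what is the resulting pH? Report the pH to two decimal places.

After neutralization: n(HOI) = 0.258 mol, n(OI-) = 0.0344 mol.
pKa = −log(2.4 × 10^-11) = 10.620
pH = pKa + log(n_OI-/n_HOI) = 10.620 + log(0.0344/0.258) = 10.620 + (-0.875)

pH = 9.74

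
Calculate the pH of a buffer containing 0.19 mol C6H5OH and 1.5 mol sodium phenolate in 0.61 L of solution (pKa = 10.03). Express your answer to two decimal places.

Henderson–Hasselbalch: pH = pKa + log([C6H5O-]/[C6H5OH]) = 10.03 + log(1.5/0.19)
pH = 10.03 + (+0.897) = 10.93

pH = 10.93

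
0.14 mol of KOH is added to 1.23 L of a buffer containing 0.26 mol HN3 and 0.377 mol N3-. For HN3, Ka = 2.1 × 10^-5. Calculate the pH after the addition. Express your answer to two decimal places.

pH = 5.31

After neutralization: n(HN3) = 0.12 mol, n(N3-) = 0.517 mol.
pKa = −log(2.1 × 10^-5) = 4.678
pH = pKa + log(n_N3-/n_HN3) = 4.678 + log(0.517/0.12) = 4.678 + (+0.634)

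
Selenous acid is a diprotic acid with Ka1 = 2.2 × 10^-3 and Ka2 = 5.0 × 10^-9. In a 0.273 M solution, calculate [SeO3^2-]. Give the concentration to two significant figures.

First ionization gives [H+] ≈ [HSeO3-] = 2.34 × 10^-2 M.
Second step: Ka2 = [H+][SeO3^2-]/[HSeO3-] ≈ [SeO3^2-] (since [H+] ≈ [HSeO3-]).
So [SeO3^2-] ≈ Ka2.

5.0 × 10^-9 M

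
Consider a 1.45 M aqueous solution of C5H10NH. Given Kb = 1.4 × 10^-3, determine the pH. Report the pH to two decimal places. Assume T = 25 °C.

pH = 12.65

C5H10NH + H2O ⇌ C5H10NH2+ + OH-
Let x = [OH-] at equilibrium. Kb = x²/(1.45 − x).
Assume x ≪ 1.45: x ≈ √(1.4 × 10^-3 × 1.45) = 4.51 × 10^-2 M
(x/C₀ = 3.1% < 5%, so the approximation holds.)
pOH = −log(4.51 × 10^-2) = 1.35; pH = 14.00 − 1.35 = 12.65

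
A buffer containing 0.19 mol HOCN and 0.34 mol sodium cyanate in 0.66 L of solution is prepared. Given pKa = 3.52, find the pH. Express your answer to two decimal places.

Henderson–Hasselbalch: pH = pKa + log([OCN-]/[HOCN]) = 3.52 + log(0.34/0.19)
pH = 3.52 + (+0.253) = 3.77

pH = 3.77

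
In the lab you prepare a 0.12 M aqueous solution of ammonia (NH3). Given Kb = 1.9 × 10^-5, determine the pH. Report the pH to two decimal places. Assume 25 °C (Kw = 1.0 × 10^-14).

pH = 11.18

NH3 + H2O ⇌ NH4+ + OH-
Kb = x²/(0.12 − x) = 1.9 × 10^-5
Assume x ≪ 0.12: x ≈ √(1.9 × 10^-5 × 0.12) = 1.51 × 10^-3 M
pOH = 2.82, so pH = 14.00 − pOH = 11.18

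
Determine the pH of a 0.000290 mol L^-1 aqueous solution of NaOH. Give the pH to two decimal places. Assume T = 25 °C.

NaOH is a strong base; [OH-] = 0.00029 M.
pOH = -log(0.00029) = 3.54
pH = 14.00 - 3.54 = 10.46

pH = 10.46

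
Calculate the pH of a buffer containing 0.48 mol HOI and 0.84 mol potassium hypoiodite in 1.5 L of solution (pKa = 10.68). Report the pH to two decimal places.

Henderson–Hasselbalch: pH = pKa + log([OI-]/[HOI]) = 10.68 + log(0.84/0.48)
pH = 10.68 + (+0.243) = 10.92

pH = 10.92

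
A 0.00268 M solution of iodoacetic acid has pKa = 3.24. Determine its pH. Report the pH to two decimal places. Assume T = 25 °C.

ICH2COOH ⇌ ICH2COO- + H+
Ka = 10^(−3.24) = 5.75 × 10^-4
From the ICE table, Ka = x²/(0.00268 − x) = 5.75 × 10^-4.
The 5% rule fails; solving x² + Ka·x − Ka·C₀ = 0 exactly:
x = (−Ka + √(Ka² + 4·Ka·C₀))/2 = 9.87 × 10^-4 M
pH = −log(9.87 × 10^-4) = 3.01

pH = 3.01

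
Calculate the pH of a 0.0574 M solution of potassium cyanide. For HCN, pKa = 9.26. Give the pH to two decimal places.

pH = 11.01

CN- is the conjugate base of the weak acid HCN.
Ka = 10^(−9.26) = 5.50 × 10^-10
Kb = Kw/Ka = 1.0×10^-14 / 5.50 × 10^-10 = 1.82 × 10^-5
From the ICE table, Kb = x²/(0.0574 − x) = 1.82 × 10^-5.
Assume x ≪ 0.0574: x ≈ √(1.82 × 10^-5 × 0.0574) = 1.02 × 10^-3 M
Check: 1.8% ionized — well under 5%, approximation valid.
pOH = 2.99, so pH = 14.00 − pOH = 11.01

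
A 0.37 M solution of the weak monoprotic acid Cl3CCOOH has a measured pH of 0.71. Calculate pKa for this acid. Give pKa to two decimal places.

[H+] = 10^(-0.71) = 1.95 × 10^-1 M
At equilibrium [HA] = 0.37 − 1.95 × 10^-1 = 1.75 × 10^-1 M
Ka = [H+][A-]/[HA] = (1.95 × 10^-1)² / 1.75 × 10^-1 = 2.17 × 10^-1
pKa = -log(2.17 × 10^-1) = 0.66

pKa = 0.66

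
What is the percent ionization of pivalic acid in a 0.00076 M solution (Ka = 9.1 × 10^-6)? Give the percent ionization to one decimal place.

10.4%

(CH3)3CCOOH ⇌ (CH3)3CCOO- + H+; let x = [H+] at equilibrium.
Ka = x²/(C₀ − x); solving the quadratic gives x = 7.87 × 10^-5 M.
% ionization = x/C₀ × 100% = 7.87 × 10^-5/0.00076 × 100% = 10.4%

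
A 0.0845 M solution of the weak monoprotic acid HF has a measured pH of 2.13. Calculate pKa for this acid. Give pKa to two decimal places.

[H+] = 10^(-2.13) = 7.41 × 10^-3 M
At equilibrium [HA] = 0.0845 − 7.41 × 10^-3 = 7.71 × 10^-2 M
Ka = [H+][A-]/[HA] = (7.41 × 10^-3)² / 7.71 × 10^-2 = 7.12 × 10^-4
pKa = -log(7.12 × 10^-4) = 3.15

pKa = 3.15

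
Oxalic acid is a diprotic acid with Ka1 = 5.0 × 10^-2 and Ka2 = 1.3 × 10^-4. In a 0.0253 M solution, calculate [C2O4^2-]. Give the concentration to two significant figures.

First ionization gives [H+] ≈ [HC2O4-] = 1.85 × 10^-2 M.
Second step: Ka2 = [H+][C2O4^2-]/[HC2O4-] ≈ [C2O4^2-] (since [H+] ≈ [HC2O4-]).
So [C2O4^2-] ≈ Ka2.

1.3 × 10^-4 M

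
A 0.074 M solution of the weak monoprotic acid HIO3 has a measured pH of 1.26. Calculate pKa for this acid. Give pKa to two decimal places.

[H+] = 10^(-1.26) = 5.50 × 10^-2 M
At equilibrium [HA] = 0.074 − 5.50 × 10^-2 = 1.90 × 10^-2 M
Ka = [H+][A-]/[HA] = (5.50 × 10^-2)² / 1.90 × 10^-2 = 1.59 × 10^-1
pKa = -log(1.59 × 10^-1) = 0.80

pKa = 0.80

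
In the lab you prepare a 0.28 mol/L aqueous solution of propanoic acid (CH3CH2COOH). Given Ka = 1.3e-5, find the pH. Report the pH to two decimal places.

pH = 2.72

CH3CH2COOH ⇌ CH3CH2COO- + H+
Ka = [H+]²/(0.28 − [H+]) = 1.3 × 10^-5
Assume [H+] ≪ 0.28: [H+] ≈ √(1.3 × 10^-5 × 0.28) = 1.91 × 10^-3 M
pH = −log(1.91 × 10^-3) = 2.72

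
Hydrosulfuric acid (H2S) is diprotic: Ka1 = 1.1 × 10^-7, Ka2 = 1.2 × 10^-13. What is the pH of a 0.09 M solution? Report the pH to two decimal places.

pH = 4.00

Since Ka1 ≫ Ka2, the first ionization dominates [H+].
Ka1 = x²/(0.09 − x) = 1.1 × 10^-7
x ≈ √(1.1 × 10^-7 × 0.09) = 9.95 × 10^-5 M
pH = −log(9.95 × 10^-5) = 4.00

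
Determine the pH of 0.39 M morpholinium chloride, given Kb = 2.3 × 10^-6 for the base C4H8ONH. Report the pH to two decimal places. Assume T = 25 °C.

C4H8ONH2+ is the conjugate acid of the weak base C4H8ONH.
Ka = Kw/Kb = 1.0×10^-14 / 2.3 × 10^-6 = 4.35 × 10^-9
Let x = [H+] at equilibrium. Ka = x²/(0.39 − x).
Assume x ≪ 0.39: x ≈ √(4.35 × 10^-9 × 0.39) = 4.12 × 10^-5 M
pH = −log[H+] = −log(4.12 × 10^-5) = 4.39

pH = 4.39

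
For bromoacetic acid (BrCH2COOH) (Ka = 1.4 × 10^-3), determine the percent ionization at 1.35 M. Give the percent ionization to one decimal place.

3.2%

BrCH2COOH ⇌ BrCH2COO- + H+; let x = [H+] at equilibrium.
x ≈ √(Ka·C₀) = √(1.4 × 10^-3 × 1.35) = 4.35 × 10^-2 M
Fraction ionized = 4.35 × 10^-2 / 1.35 = 0.0322 → 3.2%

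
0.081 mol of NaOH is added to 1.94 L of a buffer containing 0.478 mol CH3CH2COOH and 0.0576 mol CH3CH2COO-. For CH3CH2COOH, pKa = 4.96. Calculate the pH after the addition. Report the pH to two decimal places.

pH = 4.50

OH- converts CH3CH2COOH to CH3CH2COO-: CH3CH2COOH → 0.397 mol, CH3CH2COO- → 0.139 mol.
pH = pKa + log(n_CH3CH2COO-/n_CH3CH2COOH) = 4.96 + log(0.139/0.397) = 4.96 + (-0.456)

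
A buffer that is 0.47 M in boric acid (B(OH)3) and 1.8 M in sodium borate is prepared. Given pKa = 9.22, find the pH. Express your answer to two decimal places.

pH = pKa + log([A⁻]/[HA]) = 9.22 + log(1.8/0.47)
pH = 9.22 + (+0.583) = 9.80

pH = 9.80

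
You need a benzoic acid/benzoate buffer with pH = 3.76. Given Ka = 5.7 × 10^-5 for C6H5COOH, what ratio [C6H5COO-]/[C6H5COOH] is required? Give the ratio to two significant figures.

ratio = 0.33

pKa = -log(5.7 × 10^-5) = 4.244
pH = pKa + log(r) ⇒ log(r) = 3.76 − 4.244 = -0.484
r = [C6H5COO-]/[C6H5COOH] = 10^(-0.484) = 0.328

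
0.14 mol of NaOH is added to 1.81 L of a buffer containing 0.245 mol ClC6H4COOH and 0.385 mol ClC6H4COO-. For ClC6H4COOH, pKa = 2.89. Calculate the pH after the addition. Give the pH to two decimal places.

pH = 3.59

OH- converts ClC6H4COOH to ClC6H4COO-: ClC6H4COOH → 0.105 mol, ClC6H4COO- → 0.525 mol.
pH = pKa + log(n_ClC6H4COO-/n_ClC6H4COOH) = 2.89 + log(0.525/0.105) = 2.89 + (+0.699)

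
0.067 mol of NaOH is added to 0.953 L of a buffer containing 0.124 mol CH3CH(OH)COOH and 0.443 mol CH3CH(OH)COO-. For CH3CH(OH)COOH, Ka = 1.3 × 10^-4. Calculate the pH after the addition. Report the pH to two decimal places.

OH- converts CH3CH(OH)COOH to CH3CH(OH)COO-: CH3CH(OH)COOH → 0.057 mol, CH3CH(OH)COO- → 0.51 mol.
pKa = −log(1.3 × 10^-4) = 3.886
Henderson–Hasselbalch with mole ratio 0.51/0.057: pH = 3.886 + (+0.952)

pH = 4.84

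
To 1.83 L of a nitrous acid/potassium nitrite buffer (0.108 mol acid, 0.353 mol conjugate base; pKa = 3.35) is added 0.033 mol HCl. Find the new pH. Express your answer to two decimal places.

Added H+ converts NO2- to HNO2: HNO2 → 0.141 mol, NO2- → 0.32 mol.
Henderson–Hasselbalch with mole ratio 0.32/0.141: pH = 3.35 + (+0.356)

pH = 3.71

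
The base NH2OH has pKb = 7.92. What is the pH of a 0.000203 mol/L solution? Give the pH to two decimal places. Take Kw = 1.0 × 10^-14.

NH2OH + H2O ⇌ NH3OH+ + OH-
Kb = 10^(−7.92) = 1.20 × 10^-8
Kb = [OH-]²/(0.000203 − [OH-]) = 1.20 × 10^-8
Assume [OH-] ≪ 0.000203: [OH-] ≈ √(1.20 × 10^-8 × 0.000203) = 1.56 × 10^-6 M
pOH = −log(1.56 × 10^-6) = 5.81; pH = 14.00 − 5.81 = 8.19

pH = 8.19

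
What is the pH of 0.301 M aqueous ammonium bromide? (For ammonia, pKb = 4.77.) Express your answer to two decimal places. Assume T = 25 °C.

pH = 4.88

NH4+ is the conjugate acid of the weak base NH3.
Kb = 10^(−4.77) = 1.70 × 10^-5
Ka = Kw/Kb = 1.0×10^-14 / 1.70 × 10^-5 = 5.88 × 10^-10
From the ICE table, Ka = x²/(0.301 − x) = 5.88 × 10^-10.
Since Ka ≪ C₀, x ≈ √(Ka·C₀) = 1.33 × 10^-5 M.
Check: 0.0044% ionized — well under 5%, approximation valid.
pH = −log(1.33 × 10^-5) = 4.88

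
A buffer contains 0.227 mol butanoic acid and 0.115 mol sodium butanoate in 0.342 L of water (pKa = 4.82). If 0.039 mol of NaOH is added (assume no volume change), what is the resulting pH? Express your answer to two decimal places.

OH- converts CH3(CH2)2COOH to CH3(CH2)2COO-: CH3(CH2)2COOH → 0.188 mol, CH3(CH2)2COO- → 0.154 mol.
pH = pKa + log([A⁻]/[HA]) = 4.82 + log(0.154/0.188) = 4.82 -0.087

pH = 4.73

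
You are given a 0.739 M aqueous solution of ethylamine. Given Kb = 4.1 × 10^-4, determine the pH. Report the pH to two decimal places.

C2H5NH2 + H2O ⇌ C2H5NH3+ + OH-
From the ICE table, Kb = x²/(0.739 − x) = 4.1 × 10^-4.
Assume x ≪ 0.739: x ≈ √(4.1 × 10^-4 × 0.739) = 1.74 × 10^-2 M
pOH = 1.76, so pH = 14.00 − pOH = 12.24

pH = 12.24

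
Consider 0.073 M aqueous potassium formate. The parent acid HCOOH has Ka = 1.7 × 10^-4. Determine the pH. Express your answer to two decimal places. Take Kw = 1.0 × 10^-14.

HCOO- is the conjugate base of the weak acid HCOOH.
Kb = Kw/Ka = 1.0×10^-14 / 1.7 × 10^-4 = 5.88 × 10^-11
From the ICE table, Kb = [OH-]²/(0.073 − [OH-]) = 5.88 × 10^-11.
Since Kb ≪ C₀, [OH-] ≈ √(Kb·C₀) = 2.07 × 10^-6 M.
pOH = −log(2.07 × 10^-6) = 5.68; pH = 14.00 − 5.68 = 8.32

pH = 8.32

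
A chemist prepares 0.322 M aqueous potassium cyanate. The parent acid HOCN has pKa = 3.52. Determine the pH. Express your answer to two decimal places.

pH = 8.51

OCN- is the conjugate base of the weak acid HOCN.
Ka = 10^(−3.52) = 3.02 × 10^-4
Kb = Kw/Ka = 1.0×10^-14 / 3.02 × 10^-4 = 3.31 × 10^-11
From the ICE table, Kb = [OH-]²/(0.322 − [OH-]) = 3.31 × 10^-11.
Assume [OH-] ≪ 0.322: [OH-] ≈ √(3.31 × 10^-11 × 0.322) = 3.26 × 10^-6 M
pOH = −log(3.26 × 10^-6) = 5.49; pH = 14.00 − 5.49 = 8.51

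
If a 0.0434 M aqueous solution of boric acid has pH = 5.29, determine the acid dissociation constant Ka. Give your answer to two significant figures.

Ka = 6.1 × 10^-10

[H+] = 10^(-5.29) = 5.13 × 10^-6 M
At equilibrium [HA] = 0.0434 − 5.13 × 10^-6 = 4.34 × 10^-2 M
Ka = [H+][A-]/[HA] = (5.13 × 10^-6)² / 4.34 × 10^-2 = 6.1 × 10^-10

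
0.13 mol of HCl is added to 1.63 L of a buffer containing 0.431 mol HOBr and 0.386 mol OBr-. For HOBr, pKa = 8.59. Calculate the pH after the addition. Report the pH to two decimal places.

After neutralization: n(HOBr) = 0.561 mol, n(OBr-) = 0.256 mol.
pH = pKa + log([A⁻]/[HA]) = 8.59 + log(0.256/0.561) = 8.59 -0.341

pH = 8.25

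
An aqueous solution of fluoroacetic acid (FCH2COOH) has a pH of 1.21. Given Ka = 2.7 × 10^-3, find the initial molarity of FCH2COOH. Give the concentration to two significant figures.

[H+] = 10^(-1.21) = 6.17 × 10^-2 M = x
Ka = x²/(C₀ − x) ⇒ C₀ = x + x²/Ka
C₀ = 6.17 × 10^-2 + (6.17 × 10^-2)²/(2.7 × 10^-3) = 1.47 M

C₀ = 1.5 M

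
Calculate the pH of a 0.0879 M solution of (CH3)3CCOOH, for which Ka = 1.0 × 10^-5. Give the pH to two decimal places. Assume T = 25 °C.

(CH3)3CCOOH ⇌ (CH3)3CCOO- + H+
From the ICE table, Ka = x²/(0.0879 − x) = 1.0 × 10^-5.
Since Ka ≪ C₀, x ≈ √(Ka·C₀) = 9.38 × 10^-4 M.
pH = −log(9.38 × 10^-4) = 3.03

pH = 3.03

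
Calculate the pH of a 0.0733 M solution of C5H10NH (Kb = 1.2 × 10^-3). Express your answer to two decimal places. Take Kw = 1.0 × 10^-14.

pH = 11.94

C5H10NH + H2O ⇌ C5H10NH2+ + OH-
From the ICE table, Kb = [OH-]²/(0.0733 − [OH-]) = 1.2 × 10^-3.
Here C₀/Kb ≈ 61.1, so the small-[OH-] approximation fails. Use the quadratic:
[OH-] = (−Kb + √(Kb² + 4·Kb·C₀))/2 = 8.80 × 10^-3 M
pOH = −log(8.80 × 10^-3) = 2.06; pH = 14.00 − 2.06 = 11.94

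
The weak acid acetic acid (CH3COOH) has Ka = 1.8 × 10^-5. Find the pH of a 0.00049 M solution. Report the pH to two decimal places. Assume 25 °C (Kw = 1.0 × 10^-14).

pH = 4.07

CH3COOH ⇌ CH3COO- + H+
From the ICE table, Ka = x²/(0.00049 − x) = 1.8 × 10^-5.
Here C₀/Ka ≈ 27.2, so the small-x approximation fails. Use the quadratic:
x = [−1.8e-05 + √(1.8e-05² + 3.53e-08)]/2 = 8.53 × 10^-5 M
pH = −log[H+] = −log(8.53 × 10^-5) = 4.07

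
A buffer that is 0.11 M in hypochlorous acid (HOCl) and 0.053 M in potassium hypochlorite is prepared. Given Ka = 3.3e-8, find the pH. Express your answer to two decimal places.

pH = 7.16

pKa = −log(3.3 × 10^-8) = 7.481
Henderson–Hasselbalch: pH = pKa + log([OCl-]/[HOCl]) = 7.481 + log(0.053/0.11)
pH = 7.481 + (-0.317) = 7.16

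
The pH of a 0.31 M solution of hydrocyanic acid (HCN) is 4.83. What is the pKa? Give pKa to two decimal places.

pKa = 9.15

[H+] = 10^(-4.83) = 1.48 × 10^-5 M
At equilibrium [HA] = 0.31 − 1.48 × 10^-5 = 3.10 × 10^-1 M
Ka = [H+][A-]/[HA] = (1.48 × 10^-5)² / 3.10 × 10^-1 = 7.07 × 10^-10
pKa = -log(7.07 × 10^-10) = 9.15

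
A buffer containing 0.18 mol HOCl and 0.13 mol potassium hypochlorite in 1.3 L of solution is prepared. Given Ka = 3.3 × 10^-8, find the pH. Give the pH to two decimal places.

pH = 7.34

pKa = −log(3.3 × 10^-8) = 7.481
Henderson–Hasselbalch: pH = pKa + log([OCl-]/[HOCl]) = 7.481 + log(0.13/0.18)
pH = 7.481 + (-0.141) = 7.34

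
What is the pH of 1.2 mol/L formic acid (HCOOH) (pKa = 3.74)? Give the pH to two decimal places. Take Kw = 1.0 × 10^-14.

pH = 1.83

HCOOH ⇌ HCOO- + H+
Ka = 10^(−3.74) = 1.82 × 10^-4
From the ICE table, Ka = [H+]²/(1.2 − [H+]) = 1.82 × 10^-4.
Assume [H+] ≪ 1.2: [H+] ≈ √(1.82 × 10^-4 × 1.2) = 1.48 × 10^-2 M
([H+]/C₀ = 1.2% < 5%, so the approximation holds.)
pH = −log(1.48 × 10^-2) = 1.83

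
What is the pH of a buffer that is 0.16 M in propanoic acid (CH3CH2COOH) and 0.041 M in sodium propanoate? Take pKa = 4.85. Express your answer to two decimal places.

pH = pKa + log([A⁻]/[HA]) = 4.85 + log(0.041/0.16)
pH = 4.85 + (-0.591) = 4.26

pH = 4.26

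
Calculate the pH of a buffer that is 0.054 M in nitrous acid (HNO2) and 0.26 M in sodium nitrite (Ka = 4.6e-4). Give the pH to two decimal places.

pKa = −log(4.6 × 10^-4) = 3.337
pH = pKa + log([A⁻]/[HA]) = 3.337 + log(0.26/0.054)
pH = 3.337 + (+0.683) = 4.02

pH = 4.02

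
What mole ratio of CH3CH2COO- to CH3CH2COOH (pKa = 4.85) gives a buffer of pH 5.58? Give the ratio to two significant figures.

ratio = 5.4

pH = pKa + log(r) ⇒ log(r) = 5.58 − 4.85 = +0.73
r = [CH3CH2COO-]/[CH3CH2COOH] = 10^(+0.73) = 5.37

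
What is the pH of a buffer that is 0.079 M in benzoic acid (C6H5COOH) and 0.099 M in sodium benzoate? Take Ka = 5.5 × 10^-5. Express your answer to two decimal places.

pKa = −log(5.5 × 10^-5) = 4.260
pH = pKa + log([A⁻]/[HA]) = 4.260 + log(0.099/0.079)
pH = 4.260 + (+0.098) = 4.36

pH = 4.36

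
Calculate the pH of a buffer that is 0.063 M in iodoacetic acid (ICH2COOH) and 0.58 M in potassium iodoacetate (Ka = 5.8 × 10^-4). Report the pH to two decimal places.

pKa = −log(5.8 × 10^-4) = 3.237
Henderson–Hasselbalch: pH = pKa + log([ICH2COO-]/[ICH2COOH]) = 3.237 + log(0.58/0.063)
pH = 3.237 + (+0.964) = 4.20

pH = 4.20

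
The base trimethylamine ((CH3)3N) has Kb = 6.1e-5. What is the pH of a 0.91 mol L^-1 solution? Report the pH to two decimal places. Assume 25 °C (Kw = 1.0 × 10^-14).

pH = 11.87

(CH3)3N + H2O ⇌ (CH3)3NH+ + OH-
Kb = [OH-]²/(0.91 − [OH-]) = 6.1 × 10^-5
Neglecting [OH-] in the denominator: [OH-] = √(6.1 × 10^-5 × 0.91) = 7.45 × 10^-3 M
([OH-]/C₀ = 0.82% < 5%, so the approximation holds.)
pOH = −log(7.45 × 10^-3) = 2.13; pH = 14.00 − 2.13 = 11.87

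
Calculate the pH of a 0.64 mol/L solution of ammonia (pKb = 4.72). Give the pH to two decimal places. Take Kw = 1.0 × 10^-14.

NH3 + H2O ⇌ NH4+ + OH-
Kb = 10^(−4.72) = 1.91 × 10^-5
From the ICE table, Kb = [OH-]²/(0.64 − [OH-]) = 1.91 × 10^-5.
Assume [OH-] ≪ 0.64: [OH-] ≈ √(1.91 × 10^-5 × 0.64) = 3.50 × 10^-3 M
pOH = 2.46, so pH = 14.00 − pOH = 11.54

pH = 11.54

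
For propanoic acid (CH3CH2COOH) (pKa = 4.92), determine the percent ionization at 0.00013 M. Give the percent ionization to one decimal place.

26.1%

CH3CH2COOH ⇌ CH3CH2COO- + H+; let x = [H+] at equilibrium.
Ka = 10^(−4.92) = 1.20 × 10^-5
Ka = x²/(C₀ − x); solving the quadratic gives x = 3.39 × 10^-5 M.
% ionization = x/C₀ × 100% = 3.39 × 10^-5/0.00013 × 100% = 26.1%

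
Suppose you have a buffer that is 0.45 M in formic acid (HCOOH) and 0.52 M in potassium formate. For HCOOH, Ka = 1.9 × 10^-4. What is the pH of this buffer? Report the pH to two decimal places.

pKa = −log(1.9 × 10^-4) = 3.721
Using pH = pKa + log([base]/[acid]) with [base]/[acid] = 0.52/0.45:
pH = 3.721 + (+0.063) = 3.78

pH = 3.78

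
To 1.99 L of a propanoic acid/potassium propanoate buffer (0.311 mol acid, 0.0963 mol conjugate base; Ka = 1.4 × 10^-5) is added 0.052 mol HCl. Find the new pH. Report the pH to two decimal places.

Added H+ converts CH3CH2COO- to CH3CH2COOH: CH3CH2COOH → 0.363 mol, CH3CH2COO- → 0.0443 mol.
pKa = −log(1.4 × 10^-5) = 4.854
pH = pKa + log(n_CH3CH2COO-/n_CH3CH2COOH) = 4.854 + log(0.0443/0.363) = 4.854 + (-0.914)

pH = 3.94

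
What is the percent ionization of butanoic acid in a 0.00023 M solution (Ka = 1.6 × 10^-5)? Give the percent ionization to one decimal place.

CH3(CH2)2COOH ⇌ CH3(CH2)2COO- + H+; let x = [H+] at equilibrium.
Ka = x²/(C₀ − x); solving the quadratic gives x = 5.32 × 10^-5 M.
Fraction ionized = 5.32 × 10^-5 / 0.00023 = 0.2313 → 23.1%

23.1%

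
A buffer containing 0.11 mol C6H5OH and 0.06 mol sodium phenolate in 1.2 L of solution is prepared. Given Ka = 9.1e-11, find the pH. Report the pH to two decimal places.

pKa = −log(9.1 × 10^-11) = 10.041
pH = pKa + log([A⁻]/[HA]) = 10.041 + log(0.06/0.11)
pH = 10.041 + (-0.263) = 9.78

pH = 9.78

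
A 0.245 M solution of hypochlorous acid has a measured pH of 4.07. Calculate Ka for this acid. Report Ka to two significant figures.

Ka = 3.0 × 10^-8

[H+] = 10^(-4.07) = 8.51 × 10^-5 M
At equilibrium [HA] = 0.245 − 8.51 × 10^-5 = 2.45 × 10^-1 M
Ka = [H+][A-]/[HA] = (8.51 × 10^-5)² / 2.45 × 10^-1 = 3.0 × 10^-8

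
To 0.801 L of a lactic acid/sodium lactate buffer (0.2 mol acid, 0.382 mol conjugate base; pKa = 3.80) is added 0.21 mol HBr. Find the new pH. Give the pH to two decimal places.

Added H+ converts CH3CH(OH)COO- to CH3CH(OH)COOH: CH3CH(OH)COOH → 0.41 mol, CH3CH(OH)COO- → 0.172 mol.
pH = pKa + log(n_CH3CH(OH)COO-/n_CH3CH(OH)COOH) = 3.80 + log(0.172/0.41) = 3.80 + (-0.377)

pH = 3.42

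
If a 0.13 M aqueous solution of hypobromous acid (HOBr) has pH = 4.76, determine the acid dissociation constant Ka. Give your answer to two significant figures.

Ka = 2.3 × 10^-9

[H+] = 10^(-4.76) = 1.74 × 10^-5 M
At equilibrium [HA] = 0.13 − 1.74 × 10^-5 = 1.30 × 10^-1 M
Ka = [H+][A-]/[HA] = (1.74 × 10^-5)² / 1.30 × 10^-1 = 2.3 × 10^-9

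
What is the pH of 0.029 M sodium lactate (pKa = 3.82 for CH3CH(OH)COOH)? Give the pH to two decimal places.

CH3CH(OH)COO- is the conjugate base of the weak acid CH3CH(OH)COOH.
Ka = 10^(−3.82) = 1.51 × 10^-4
Kb = Kw/Ka = 1.0×10^-14 / 1.51 × 10^-4 = 6.62 × 10^-11
Kb = [OH-]²/(0.029 − [OH-]) = 6.62 × 10^-11
Assume [OH-] ≪ 0.029: [OH-] ≈ √(6.62 × 10^-11 × 0.029) = 1.39 × 10^-6 M
([OH-]/C₀ = 0.0048% < 5%, so the approximation holds.)
pOH = 5.86, so pH = 14.00 − pOH = 8.14

pH = 8.14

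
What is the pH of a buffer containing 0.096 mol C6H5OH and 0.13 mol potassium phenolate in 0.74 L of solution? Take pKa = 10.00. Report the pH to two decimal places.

Using pH = pKa + log([base]/[acid]) with [base]/[acid] = 0.13/0.096:
pH = 10.00 + (+0.132) = 10.13

pH = 10.13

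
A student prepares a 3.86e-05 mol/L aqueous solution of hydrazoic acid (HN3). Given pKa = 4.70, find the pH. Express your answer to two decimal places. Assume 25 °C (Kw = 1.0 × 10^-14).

pH = 4.71

HN3 ⇌ N3- + H+
Ka = 10^(−4.70) = 2.00 × 10^-5
Ka = x²/(3.86e-05 − x) = 2.00 × 10^-5
The 5% rule fails; solving x² + Ka·x − Ka·C₀ = 0 exactly:
x = [−2e-05 + √(2e-05² + 3.09e-09)]/2 = 1.95 × 10^-5 M
pH = −log[H+] = −log(1.95 × 10^-5) = 4.71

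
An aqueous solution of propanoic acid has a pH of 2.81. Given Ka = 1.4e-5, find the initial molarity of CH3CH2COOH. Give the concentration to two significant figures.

[H+] = 10^(-2.81) = 1.55 × 10^-3 M = x
Ka = x²/(C₀ − x) ⇒ C₀ = x + x²/Ka
C₀ = 1.55 × 10^-3 + (1.55 × 10^-3)²/(1.4 × 10^-5) = 1.73 × 10^-1 M

C₀ = 1.7 × 10^-1 M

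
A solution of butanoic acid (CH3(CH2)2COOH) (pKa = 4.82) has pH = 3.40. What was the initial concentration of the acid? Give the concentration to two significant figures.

C₀ = 1.1 × 10^-2 M

[H+] = 10^(-3.40) = 3.98 × 10^-4 M = x
Ka = 10^(−4.82) = 1.51 × 10^-5
Ka = x²/(C₀ − x) ⇒ C₀ = x + x²/Ka
C₀ = 3.98 × 10^-4 + (3.98 × 10^-4)²/(1.51 × 10^-5) = 1.09 × 10^-2 M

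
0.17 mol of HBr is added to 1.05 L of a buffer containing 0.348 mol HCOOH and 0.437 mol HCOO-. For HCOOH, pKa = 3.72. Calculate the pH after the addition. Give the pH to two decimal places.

After neutralization: n(HCOOH) = 0.518 mol, n(HCOO-) = 0.267 mol.
pH = pKa + log([A⁻]/[HA]) = 3.72 + log(0.267/0.518) = 3.72 -0.288

pH = 3.43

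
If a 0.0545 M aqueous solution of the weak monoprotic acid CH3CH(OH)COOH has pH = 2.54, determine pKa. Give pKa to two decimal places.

pKa = 3.79

[H+] = 10^(-2.54) = 2.88 × 10^-3 M
At equilibrium [HA] = 0.0545 − 2.88 × 10^-3 = 5.16 × 10^-2 M
Ka = [H+][A-]/[HA] = (2.88 × 10^-3)² / 5.16 × 10^-2 = 1.61 × 10^-4
pKa = -log(1.61 × 10^-4) = 3.79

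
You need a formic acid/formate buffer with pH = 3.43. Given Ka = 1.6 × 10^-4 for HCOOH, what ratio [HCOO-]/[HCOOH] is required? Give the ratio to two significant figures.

pKa = -log(1.6 × 10^-4) = 3.796
pH = pKa + log(r) ⇒ log(r) = 3.43 − 3.796 = -0.366
r = [HCOO-]/[HCOOH] = 10^(-0.366) = 0.431

ratio = 0.43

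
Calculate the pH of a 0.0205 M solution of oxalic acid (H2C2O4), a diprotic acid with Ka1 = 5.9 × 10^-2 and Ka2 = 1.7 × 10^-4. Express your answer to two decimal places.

Ka1 ≫ Ka2, so treat the first dissociation as the only significant source of H+.
Ka1 = x²/(0.0205 − x) = 5.9 × 10^-2
Solving the quadratic: x = (−Ka1 + √(Ka1² + 4·Ka1·C₀))/2 = 1.61 × 10^-2 M
pH = −log(1.61 × 10^-2) = 1.79

pH = 1.79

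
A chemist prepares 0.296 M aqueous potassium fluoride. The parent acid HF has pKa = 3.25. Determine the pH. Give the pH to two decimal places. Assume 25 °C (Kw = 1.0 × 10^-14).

F- is the conjugate base of the weak acid HF.
Ka = 10^(−3.25) = 5.62 × 10^-4
Kb = Kw/Ka = 1.0×10^-14 / 5.62 × 10^-4 = 1.78 × 10^-11
From the ICE table, Kb = [OH-]²/(0.296 − [OH-]) = 1.78 × 10^-11.
Assume [OH-] ≪ 0.296: [OH-] ≈ √(1.78 × 10^-11 × 0.296) = 2.30 × 10^-6 M
([OH-]/C₀ = 0.00078% < 5%, so the approximation holds.)
pOH = 5.64, so pH = 14.00 − pOH = 8.36

pH = 8.36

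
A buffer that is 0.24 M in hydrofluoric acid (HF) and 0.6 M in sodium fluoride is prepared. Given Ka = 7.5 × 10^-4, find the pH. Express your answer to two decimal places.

pH = 3.52

pKa = −log(7.5 × 10^-4) = 3.125
Using pH = pKa + log([base]/[acid]) with [base]/[acid] = 0.6/0.24:
pH = 3.125 + (+0.398) = 3.52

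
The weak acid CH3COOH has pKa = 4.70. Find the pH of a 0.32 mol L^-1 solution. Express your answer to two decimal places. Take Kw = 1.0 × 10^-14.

pH = 2.60

CH3COOH ⇌ CH3COO- + H+
Ka = 10^(−4.70) = 2.00 × 10^-5
Ka = x²/(0.32 − x) = 2.00 × 10^-5
Neglecting x in the denominator: x = √(2.00 × 10^-5 × 0.32) = 2.53 × 10^-3 M
Check: 0.79% ionized — well under 5%, approximation valid.
pH = −log(2.53 × 10^-3) = 2.60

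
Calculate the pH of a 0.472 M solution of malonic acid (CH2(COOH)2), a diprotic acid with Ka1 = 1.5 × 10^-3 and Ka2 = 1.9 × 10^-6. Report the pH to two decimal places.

Since Ka1 ≫ Ka2, the first ionization dominates [H+].
Ka1 = x²/(0.472 − x) = 1.5 × 10^-3
Solving the quadratic: x = (−Ka1 + √(Ka1² + 4·Ka1·C₀))/2 = 2.59 × 10^-2 M
pH = −log(2.59 × 10^-2) = 1.59

pH = 1.59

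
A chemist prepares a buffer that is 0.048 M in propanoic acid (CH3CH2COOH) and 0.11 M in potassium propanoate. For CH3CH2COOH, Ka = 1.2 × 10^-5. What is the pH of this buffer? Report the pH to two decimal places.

pKa = −log(1.2 × 10^-5) = 4.921
Henderson–Hasselbalch: pH = pKa + log([CH3CH2COO-]/[CH3CH2COOH]) = 4.921 + log(0.11/0.048)
pH = 4.921 + (+0.360) = 5.28

pH = 5.28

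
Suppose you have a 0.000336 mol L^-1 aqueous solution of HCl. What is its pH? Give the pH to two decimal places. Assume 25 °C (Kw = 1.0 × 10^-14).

HCl is a strong acid and dissociates completely, so [H+] = 0.000336 M.
pH = -log(0.000336) = 3.47

pH = 3.47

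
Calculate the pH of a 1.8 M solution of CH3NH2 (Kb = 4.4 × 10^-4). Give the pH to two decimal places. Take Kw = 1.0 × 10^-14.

pH = 12.45

CH3NH2 + H2O ⇌ CH3NH3+ + OH-
Kb = [OH-]²/(1.8 − [OH-]) = 4.4 × 10^-4
Neglecting [OH-] in the denominator: [OH-] = √(4.4 × 10^-4 × 1.8) = 2.81 × 10^-2 M
Check: 1.6% ionized — well under 5%, approximation valid.
pOH = 1.55, so pH = 14.00 − pOH = 12.45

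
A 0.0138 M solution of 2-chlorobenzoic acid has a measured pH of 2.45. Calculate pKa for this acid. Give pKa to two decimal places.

[H+] = 10^(-2.45) = 3.55 × 10^-3 M
At equilibrium [HA] = 0.0138 − 3.55 × 10^-3 = 1.02 × 10^-2 M
Ka = [H+][A-]/[HA] = (3.55 × 10^-3)² / 1.02 × 10^-2 = 1.24 × 10^-3
pKa = -log(1.24 × 10^-3) = 2.91

pKa = 2.91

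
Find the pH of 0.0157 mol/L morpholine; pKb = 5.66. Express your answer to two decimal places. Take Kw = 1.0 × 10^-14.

C4H8ONH + H2O ⇌ C4H8ONH2+ + OH-
Kb = 10^(−5.66) = 2.19 × 10^-6
From the ICE table, Kb = [OH-]²/(0.0157 − [OH-]) = 2.19 × 10^-6.
Neglecting [OH-] in the denominator: [OH-] = √(2.19 × 10^-6 × 0.0157) = 1.85 × 10^-4 M
([OH-]/C₀ = 1.2% < 5%, so the approximation holds.)
pOH = 3.73, so pH = 14.00 − pOH = 10.27

pH = 10.27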